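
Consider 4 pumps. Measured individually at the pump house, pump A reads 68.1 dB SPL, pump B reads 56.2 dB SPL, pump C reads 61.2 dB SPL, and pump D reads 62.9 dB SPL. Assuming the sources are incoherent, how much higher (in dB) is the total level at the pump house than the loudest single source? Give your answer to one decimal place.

Add the sources as powers (linear), then convert back to dB:
L_total = 10·log₁₀(10^(68.1/10) + 10^(56.2/10) + 10^(61.2/10) + 10^(62.9/10)) = 70.06 dB SPL.
Excess over the loudest (68.1 dB): 70.06 − 68.1 = 2.0 dB.

2.0 dB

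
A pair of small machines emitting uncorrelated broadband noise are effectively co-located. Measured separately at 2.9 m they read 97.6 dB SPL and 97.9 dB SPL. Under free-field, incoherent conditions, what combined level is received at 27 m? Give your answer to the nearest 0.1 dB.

81.4 dB SPL

Combined at 2.9 m: 10·log₁₀(10^(97.6/10)+10^(97.9/10)) = 100.76 dB SPL.
Then apply −20·log₁₀(27/2.9) = -19.38 dB → 81.4 dB SPL.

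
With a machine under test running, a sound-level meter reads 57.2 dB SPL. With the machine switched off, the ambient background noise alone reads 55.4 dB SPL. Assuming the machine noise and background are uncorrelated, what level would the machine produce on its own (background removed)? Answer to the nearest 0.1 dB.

52.5 dB SPL

Subtract intensities: L_src = 10·log₁₀(10^(L_total/10) − 10^(L_bg/10)).
L_src = 10·log₁₀(10^(57.2/10) − 10^(55.4/10)) = 10·log₁₀(178100) = 52.5 dB SPL.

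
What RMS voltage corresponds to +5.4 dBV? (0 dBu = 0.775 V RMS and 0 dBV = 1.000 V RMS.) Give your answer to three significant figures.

1.86 V

V = 1.000 V × 10^(+5.4/20).
= 1.000 × 1.862 = 1.86 V.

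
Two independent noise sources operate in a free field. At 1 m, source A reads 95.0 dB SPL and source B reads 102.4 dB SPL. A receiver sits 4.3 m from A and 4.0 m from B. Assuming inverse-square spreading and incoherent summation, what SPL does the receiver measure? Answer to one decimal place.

At the listener: L_A = 95.0 − 20·log₁₀(4.3) = 82.33 dB; L_B = 102.4 − 20·log₁₀(4.0) = 90.36 dB.
Combined: 10·log₁₀(10^(82.33/10)+10^(90.36/10)) = 91.0 dB SPL.

91.0 dB SPL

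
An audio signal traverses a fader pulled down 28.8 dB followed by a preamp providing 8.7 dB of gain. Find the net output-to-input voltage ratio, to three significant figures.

0.0989

Net gain = (−28.8) + 8.7 = -20.1 dB.
Voltage ratio = 10^(-20.1/20) = 0.0989.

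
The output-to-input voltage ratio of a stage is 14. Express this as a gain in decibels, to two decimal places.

Voltage is an amplitude quantity, so gain = 20·log₁₀(V_out/V_in).
20·log₁₀(14) = 22.92 dB.

22.92 dB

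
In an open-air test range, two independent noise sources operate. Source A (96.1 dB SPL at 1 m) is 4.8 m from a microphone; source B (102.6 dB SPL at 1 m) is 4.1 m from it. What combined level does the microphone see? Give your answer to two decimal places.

At the listener: L_A = 96.1 − 20·log₁₀(4.8) = 82.475 dB; L_B = 102.6 − 20·log₁₀(4.1) = 90.344 dB.
Combined: 10·log₁₀(10^(82.475/10)+10^(90.344/10)) = 91.00 dB SPL.

91.00 dB SPL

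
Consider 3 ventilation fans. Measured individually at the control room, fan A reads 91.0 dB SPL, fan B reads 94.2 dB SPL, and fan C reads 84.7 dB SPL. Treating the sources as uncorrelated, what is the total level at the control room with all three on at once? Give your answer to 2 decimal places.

96.22 dB SPL

Add the sources as powers (linear), then convert back to dB:
L_total = 10·log₁₀(10^(91.0/10) + 10^(94.2/10) + 10^(84.7/10)) = 10·log₁₀(4184000000) = 96.22 dB SPL.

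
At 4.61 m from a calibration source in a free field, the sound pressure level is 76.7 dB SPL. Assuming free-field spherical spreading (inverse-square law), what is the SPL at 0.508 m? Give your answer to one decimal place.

Free-field point source: level drops by 20·log₁₀ of the distance ratio.
ΔL = −20·log₁₀(0.508/4.61) = 19.16 dB, so L₂ = 76.7 + (19.16) = 95.9 dB SPL.

95.9 dB SPL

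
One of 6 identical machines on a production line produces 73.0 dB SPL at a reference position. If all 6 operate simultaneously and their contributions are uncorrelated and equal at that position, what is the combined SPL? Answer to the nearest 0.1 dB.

6 equal incoherent sources raise the level by 10·log₁₀(6) = 7.78 dB.
L_total = 73.0 + 7.78 = 80.8 dB SPL.

80.8 dB SPL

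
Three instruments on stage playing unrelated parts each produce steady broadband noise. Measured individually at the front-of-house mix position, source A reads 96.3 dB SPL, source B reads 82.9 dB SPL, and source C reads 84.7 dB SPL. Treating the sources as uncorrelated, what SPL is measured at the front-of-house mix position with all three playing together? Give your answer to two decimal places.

Incoherent sources sum as intensities:
L_total = 10·log₁₀(10^(96.3/10) + 10^(82.9/10) + 10^(84.7/10)) = 10·log₁₀(4756000000) = 96.77 dB SPL.

96.77 dB SPL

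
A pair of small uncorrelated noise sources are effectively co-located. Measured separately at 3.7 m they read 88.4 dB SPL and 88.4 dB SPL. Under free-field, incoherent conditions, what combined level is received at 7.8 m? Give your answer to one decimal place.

84.9 dB SPL

Combined at 3.7 m: 10·log₁₀(10^(88.4/10)+10^(88.4/10)) = 91.41 dB SPL.
Then apply −20·log₁₀(7.8/3.7) = -6.48 dB → 84.9 dB SPL.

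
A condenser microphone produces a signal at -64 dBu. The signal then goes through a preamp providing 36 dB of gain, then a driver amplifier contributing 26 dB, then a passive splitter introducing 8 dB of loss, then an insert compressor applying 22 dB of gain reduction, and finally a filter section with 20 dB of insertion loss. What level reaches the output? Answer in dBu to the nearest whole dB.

Cascaded gains and losses add directly in dB.
-64 + 36 + 26 − 8 − 22 − 20 = -52 dBu.

-52 dBu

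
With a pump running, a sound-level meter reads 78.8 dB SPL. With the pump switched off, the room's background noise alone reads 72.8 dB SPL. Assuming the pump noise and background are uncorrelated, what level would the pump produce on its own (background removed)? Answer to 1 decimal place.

77.5 dB SPL

Subtract intensities: L_src = 10·log₁₀(10^(L_total/10) − 10^(L_bg/10)).
L_src = 10·log₁₀(10^(78.8/10) − 10^(72.8/10)) = 10·log₁₀(56800000) = 77.5 dB SPL.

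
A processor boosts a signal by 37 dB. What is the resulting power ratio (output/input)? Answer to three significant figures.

Power ratio = 10^(dB/10).
10^(37/10) = 10^(3.700) = 5010.

5010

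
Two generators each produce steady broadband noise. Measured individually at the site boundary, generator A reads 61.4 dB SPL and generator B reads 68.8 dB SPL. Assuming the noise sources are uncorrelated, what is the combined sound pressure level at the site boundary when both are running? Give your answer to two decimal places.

Uncorrelated sources add in intensity (power), not in dB.
L_total = 10·log₁₀(10^(61.4/10) + 10^(68.8/10)) = 10·log₁₀(8966000) = 69.53 dB SPL.

69.53 dB SPL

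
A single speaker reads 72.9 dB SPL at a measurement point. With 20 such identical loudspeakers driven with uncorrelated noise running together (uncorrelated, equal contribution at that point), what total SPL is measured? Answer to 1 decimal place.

20 equal incoherent sources raise the level by 10·log₁₀(20) = 13.01 dB.
L_total = 72.9 + 13.01 = 85.9 dB SPL.

85.9 dB SPL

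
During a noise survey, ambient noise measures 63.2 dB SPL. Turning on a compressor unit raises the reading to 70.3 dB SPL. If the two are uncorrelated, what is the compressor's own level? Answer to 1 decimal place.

Subtract intensities: L_src = 10·log₁₀(10^(L_total/10) − 10^(L_bg/10)).
L_src = 10·log₁₀(10^(70.3/10) − 10^(63.2/10)) = 10·log₁₀(8626000) = 69.4 dB SPL.

69.4 dB SPL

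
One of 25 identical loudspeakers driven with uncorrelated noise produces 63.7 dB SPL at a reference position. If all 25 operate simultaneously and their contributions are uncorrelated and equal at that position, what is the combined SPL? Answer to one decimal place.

25 equal incoherent sources raise the level by 10·log₁₀(25) = 13.98 dB.
L_total = 63.7 + 13.98 = 77.7 dB SPL.

77.7 dB SPL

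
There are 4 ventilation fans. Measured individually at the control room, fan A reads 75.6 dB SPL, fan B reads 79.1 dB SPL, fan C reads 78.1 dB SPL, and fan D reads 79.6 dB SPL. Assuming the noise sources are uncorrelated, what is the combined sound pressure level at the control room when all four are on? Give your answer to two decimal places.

Add the sources as powers (linear), then convert back to dB:
L_total = 10·log₁₀(10^(75.6/10) + 10^(79.1/10) + 10^(78.1/10) + 10^(79.6/10)) = 10·log₁₀(273400000) = 84.37 dB SPL.

84.37 dB SPL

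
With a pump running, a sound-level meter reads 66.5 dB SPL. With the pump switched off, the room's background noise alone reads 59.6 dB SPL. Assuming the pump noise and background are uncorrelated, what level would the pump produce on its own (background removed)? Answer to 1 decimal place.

Remove the background by subtracting linear intensities:
L_src = 10·log₁₀(10^(66.5/10) − 10^(59.6/10)) = 10·log₁₀(3555000) = 65.5 dB SPL.

65.5 dB SPL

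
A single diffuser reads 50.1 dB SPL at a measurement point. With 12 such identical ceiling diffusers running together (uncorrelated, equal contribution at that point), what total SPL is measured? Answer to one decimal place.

12 equal incoherent sources raise the level by 10·log₁₀(12) = 10.79 dB.
L_total = 50.1 + 10.79 = 60.9 dB SPL.

60.9 dB SPL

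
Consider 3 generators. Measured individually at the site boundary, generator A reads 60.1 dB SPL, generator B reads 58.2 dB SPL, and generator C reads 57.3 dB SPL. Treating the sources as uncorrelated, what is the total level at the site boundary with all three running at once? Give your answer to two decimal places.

63.47 dB SPL

Incoherent sources sum as intensities:
L_total = 10·log₁₀(10^(60.1/10) + 10^(58.2/10) + 10^(57.3/10)) = 10·log₁₀(2221000) = 63.47 dB SPL.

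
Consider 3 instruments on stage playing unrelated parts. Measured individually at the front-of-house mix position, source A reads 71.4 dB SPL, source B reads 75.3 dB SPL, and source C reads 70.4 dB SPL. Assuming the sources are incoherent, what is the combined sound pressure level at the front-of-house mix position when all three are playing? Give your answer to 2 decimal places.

Add the sources as powers (linear), then convert back to dB:
L_total = 10·log₁₀(10^(71.4/10) + 10^(75.3/10) + 10^(70.4/10)) = 10·log₁₀(58650000) = 77.68 dB SPL.

77.68 dB SPL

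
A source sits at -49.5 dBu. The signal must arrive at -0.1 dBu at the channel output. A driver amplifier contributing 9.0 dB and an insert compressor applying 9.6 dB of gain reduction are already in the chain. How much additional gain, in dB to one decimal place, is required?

The required make-up gain is the shortfall in the dB sum.
G = -0.1 − (-49.5) − 9.0 + 9.6 = 50.0 dB.

50.0 dB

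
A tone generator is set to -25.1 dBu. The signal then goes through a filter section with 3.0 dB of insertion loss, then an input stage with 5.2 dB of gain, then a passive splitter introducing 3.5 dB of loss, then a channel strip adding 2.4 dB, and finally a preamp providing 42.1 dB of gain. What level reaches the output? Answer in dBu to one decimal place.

+18.1 dBu

Gain stages sum in dB:
-25.1 − 3.0 + 5.2 − 3.5 + 2.4 + 42.1 = +18.1 dBu.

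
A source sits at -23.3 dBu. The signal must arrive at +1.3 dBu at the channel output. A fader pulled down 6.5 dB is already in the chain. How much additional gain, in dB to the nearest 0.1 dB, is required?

The required make-up gain is the shortfall in the dB sum.
G = +1.3 − (-23.3) + 6.5 = 31.1 dB.

31.1 dB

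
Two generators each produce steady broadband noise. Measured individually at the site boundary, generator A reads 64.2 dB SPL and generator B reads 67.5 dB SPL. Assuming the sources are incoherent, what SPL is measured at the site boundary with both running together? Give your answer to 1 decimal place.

Uncorrelated sources add in intensity (power), not in dB.
L_total = 10·log₁₀(10^(64.2/10) + 10^(67.5/10)) = 10·log₁₀(8254000) = 69.2 dB SPL.

69.2 dB SPL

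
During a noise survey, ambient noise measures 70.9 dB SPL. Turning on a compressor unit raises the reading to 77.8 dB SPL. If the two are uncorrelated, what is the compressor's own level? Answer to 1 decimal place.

76.8 dB SPL

Remove the background by subtracting linear intensities:
L_src = 10·log₁₀(10^(77.8/10) − 10^(70.9/10)) = 10·log₁₀(47950000) = 76.8 dB SPL.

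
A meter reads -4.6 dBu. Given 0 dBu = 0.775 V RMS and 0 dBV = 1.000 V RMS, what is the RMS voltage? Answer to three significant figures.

0.456 V

V = 0.775 V × 10^(-4.6/20).
= 0.775 × 0.5888 = 0.456 V.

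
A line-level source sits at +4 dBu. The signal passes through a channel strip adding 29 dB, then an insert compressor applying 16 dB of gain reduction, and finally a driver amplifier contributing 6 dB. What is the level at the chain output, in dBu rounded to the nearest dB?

+23 dBu

Gain stages sum in dB:
+4 + 29 − 16 + 6 = +23 dBu.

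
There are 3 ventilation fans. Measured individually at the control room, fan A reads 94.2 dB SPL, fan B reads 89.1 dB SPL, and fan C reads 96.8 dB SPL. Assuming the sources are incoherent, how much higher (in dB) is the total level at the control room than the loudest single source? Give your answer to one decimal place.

2.4 dB

Incoherent sources sum as intensities:
L_total = 10·log₁₀(10^(94.2/10) + 10^(89.1/10) + 10^(96.8/10)) = 99.15 dB SPL.
Excess over the loudest (96.8 dB): 99.15 − 96.8 = 2.4 dB.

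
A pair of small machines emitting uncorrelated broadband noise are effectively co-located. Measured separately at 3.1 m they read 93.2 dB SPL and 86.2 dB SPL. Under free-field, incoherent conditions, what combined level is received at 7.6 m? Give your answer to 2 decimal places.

Combined at 3.1 m: 10·log₁₀(10^(93.2/10)+10^(86.2/10)) = 93.990 dB SPL.
Then apply −20·log₁₀(7.6/3.1) = -7.789 dB → 86.20 dB SPL.

86.20 dB SPL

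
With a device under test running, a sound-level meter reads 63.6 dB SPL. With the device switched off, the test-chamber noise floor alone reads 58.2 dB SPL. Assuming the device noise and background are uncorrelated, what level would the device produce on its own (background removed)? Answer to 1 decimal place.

Background correction is a power subtraction:
L_src = 10·log₁₀(10^(63.6/10) − 10^(58.2/10)) = 10·log₁₀(1630000) = 62.1 dB SPL.

62.1 dB SPL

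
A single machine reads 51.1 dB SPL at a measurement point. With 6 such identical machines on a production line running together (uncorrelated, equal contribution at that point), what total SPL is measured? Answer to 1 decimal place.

58.9 dB SPL

6 equal incoherent sources raise the level by 10·log₁₀(6) = 7.78 dB.
L_total = 51.1 + 7.78 = 58.9 dB SPL.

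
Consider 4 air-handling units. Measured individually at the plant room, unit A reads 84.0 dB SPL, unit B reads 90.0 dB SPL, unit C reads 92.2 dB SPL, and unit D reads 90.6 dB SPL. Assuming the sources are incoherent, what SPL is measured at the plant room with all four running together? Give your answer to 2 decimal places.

Uncorrelated sources add in intensity (power), not in dB.
L_total = 10·log₁₀(10^(84.0/10) + 10^(90.0/10) + 10^(92.2/10) + 10^(90.6/10)) = 10·log₁₀(4059000000) = 96.08 dB SPL.

96.08 dB SPL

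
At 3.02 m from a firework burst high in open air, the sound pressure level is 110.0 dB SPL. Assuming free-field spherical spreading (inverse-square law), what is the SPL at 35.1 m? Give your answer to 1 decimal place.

For a point source in a free field, ΔL = −20·log₁₀(d₂/d₁).
ΔL = −20·log₁₀(35.1/3.02) = -21.31 dB, so L₂ = 110.0 + (-21.31) = 88.7 dB SPL.

88.7 dB SPL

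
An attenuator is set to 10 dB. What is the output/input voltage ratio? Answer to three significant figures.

0.316

Voltage ratio = 10^(dB/20).
10^(-10/20) = 10^(-0.5000) = 0.316.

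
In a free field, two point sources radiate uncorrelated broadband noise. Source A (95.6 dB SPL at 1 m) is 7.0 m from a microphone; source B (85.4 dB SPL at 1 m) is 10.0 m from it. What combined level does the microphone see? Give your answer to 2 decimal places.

At the listener: L_A = 95.6 − 20·log₁₀(7.0) = 78.698 dB; L_B = 85.4 − 20·log₁₀(10.0) = 65.400 dB.
Combined: 10·log₁₀(10^(78.698/10)+10^(65.400/10)) = 78.90 dB SPL.

78.90 dB SPL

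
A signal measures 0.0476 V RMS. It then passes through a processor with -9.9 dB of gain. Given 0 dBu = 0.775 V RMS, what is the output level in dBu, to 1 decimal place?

Input level: 20·log₁₀(0.0476/0.775) = -24.23 dBu.
Output: -24.23 − 9.9 = -34.1 dBu.

-34.1 dBu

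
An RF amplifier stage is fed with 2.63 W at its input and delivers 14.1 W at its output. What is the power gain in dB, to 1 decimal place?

For a power ratio, dB = 10·log₁₀(P₂/P₁).
10·log₁₀(14.1/2.63) = 10·log₁₀(5.361) = 7.3 dB.

7.3 dB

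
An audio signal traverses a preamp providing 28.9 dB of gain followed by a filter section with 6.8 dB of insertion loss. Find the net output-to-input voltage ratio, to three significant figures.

Net gain = 28.9 + (−6.8) = 22.1 dB.
Voltage ratio = 10^(22.1/20) = 12.7.

12.7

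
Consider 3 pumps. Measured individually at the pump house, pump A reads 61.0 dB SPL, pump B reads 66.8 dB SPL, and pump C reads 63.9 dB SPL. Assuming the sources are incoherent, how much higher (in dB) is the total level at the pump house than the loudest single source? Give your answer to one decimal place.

Add the sources as powers (linear), then convert back to dB:
L_total = 10·log₁₀(10^(61.0/10) + 10^(66.8/10) + 10^(63.9/10)) = 69.29 dB SPL.
Excess over the loudest (66.8 dB): 69.29 − 66.8 = 2.5 dB.

2.5 dB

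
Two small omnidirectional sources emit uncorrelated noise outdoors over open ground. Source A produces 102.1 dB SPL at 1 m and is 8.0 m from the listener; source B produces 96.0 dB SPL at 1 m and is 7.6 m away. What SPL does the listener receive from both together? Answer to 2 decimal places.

At the listener: L_A = 102.1 − 20·log₁₀(8.0) = 84.038 dB; L_B = 96.0 − 20·log₁₀(7.6) = 78.384 dB.
Combined: 10·log₁₀(10^(84.038/10)+10^(78.384/10)) = 85.08 dB SPL.

85.08 dB SPL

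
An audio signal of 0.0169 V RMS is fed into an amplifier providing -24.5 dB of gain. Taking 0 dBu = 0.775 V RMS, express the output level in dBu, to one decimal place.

Input level: 20·log₁₀(0.0169/0.775) = -33.23 dBu.
Output: -33.23 − 24.5 = -57.7 dBu.

-57.7 dBu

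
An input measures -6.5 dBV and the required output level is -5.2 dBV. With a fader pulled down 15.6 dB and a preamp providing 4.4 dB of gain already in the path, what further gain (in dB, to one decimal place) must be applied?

12.5 dB

The required make-up gain is the shortfall in the dB sum.
G = -5.2 − (-6.5) + 15.6 − 4.4 = 12.5 dB.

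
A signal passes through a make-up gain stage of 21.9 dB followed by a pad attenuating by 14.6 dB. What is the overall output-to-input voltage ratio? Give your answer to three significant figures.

2.32

Net gain = 21.9 + (−14.6) = 7.3 dB.
Voltage ratio = 10^(7.3/20) = 2.32.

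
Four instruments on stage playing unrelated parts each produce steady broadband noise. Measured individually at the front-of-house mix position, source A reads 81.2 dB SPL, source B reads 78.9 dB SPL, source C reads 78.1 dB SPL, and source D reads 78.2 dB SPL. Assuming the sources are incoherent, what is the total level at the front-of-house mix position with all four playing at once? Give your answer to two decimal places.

Incoherent sources sum as intensities:
L_total = 10·log₁₀(10^(81.2/10) + 10^(78.9/10) + 10^(78.1/10) + 10^(78.2/10)) = 10·log₁₀(340100000) = 85.32 dB SPL.

85.32 dB SPL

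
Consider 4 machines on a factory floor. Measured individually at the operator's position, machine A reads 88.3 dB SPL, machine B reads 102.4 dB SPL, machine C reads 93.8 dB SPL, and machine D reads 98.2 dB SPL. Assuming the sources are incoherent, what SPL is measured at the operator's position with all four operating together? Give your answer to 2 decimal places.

104.32 dB SPL

Add the sources as powers (linear), then convert back to dB:
L_total = 10·log₁₀(10^(88.3/10) + 10^(102.4/10) + 10^(93.8/10) + 10^(98.2/10)) = 10·log₁₀(27060000000) = 104.32 dB SPL.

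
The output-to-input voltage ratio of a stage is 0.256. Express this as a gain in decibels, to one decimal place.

-11.8 dB

Voltage is an amplitude quantity, so gain = 20·log₁₀(V_out/V_in).
20·log₁₀(0.256) = -11.8 dB.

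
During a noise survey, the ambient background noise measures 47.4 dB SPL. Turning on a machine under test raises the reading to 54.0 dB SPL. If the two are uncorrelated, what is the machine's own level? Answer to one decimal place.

Background correction is a power subtraction:
L_src = 10·log₁₀(10^(54.0/10) − 10^(47.4/10)) = 10·log₁₀(196200) = 52.9 dB SPL.

52.9 dB SPL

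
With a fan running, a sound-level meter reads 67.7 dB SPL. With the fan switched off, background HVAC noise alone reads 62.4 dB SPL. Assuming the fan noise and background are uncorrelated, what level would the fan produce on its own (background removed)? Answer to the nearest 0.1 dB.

Subtract intensities: L_src = 10·log₁₀(10^(L_total/10) − 10^(L_bg/10)).
L_src = 10·log₁₀(10^(67.7/10) − 10^(62.4/10)) = 10·log₁₀(4151000) = 66.2 dB SPL.

66.2 dB SPL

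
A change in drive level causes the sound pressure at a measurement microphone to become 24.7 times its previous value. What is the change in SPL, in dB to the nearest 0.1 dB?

Sound pressure is an amplitude quantity: ΔL = 20·log₁₀(p₂/p₁).
20·log₁₀(24.7) = 27.9 dB.

27.9 dB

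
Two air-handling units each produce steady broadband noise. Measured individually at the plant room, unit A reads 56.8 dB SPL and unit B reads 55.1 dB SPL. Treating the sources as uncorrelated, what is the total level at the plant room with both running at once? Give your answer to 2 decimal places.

Uncorrelated sources add in intensity (power), not in dB.
L_total = 10·log₁₀(10^(56.8/10) + 10^(55.1/10)) = 10·log₁₀(802200) = 59.04 dB SPL.

59.04 dB SPL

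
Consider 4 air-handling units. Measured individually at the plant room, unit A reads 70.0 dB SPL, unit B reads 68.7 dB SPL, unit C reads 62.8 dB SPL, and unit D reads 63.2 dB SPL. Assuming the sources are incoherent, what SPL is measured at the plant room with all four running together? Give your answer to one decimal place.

73.3 dB SPL

Uncorrelated sources add in intensity (power), not in dB.
L_total = 10·log₁₀(10^(70.0/10) + 10^(68.7/10) + 10^(62.8/10) + 10^(63.2/10)) = 10·log₁₀(21410000) = 73.3 dB SPL.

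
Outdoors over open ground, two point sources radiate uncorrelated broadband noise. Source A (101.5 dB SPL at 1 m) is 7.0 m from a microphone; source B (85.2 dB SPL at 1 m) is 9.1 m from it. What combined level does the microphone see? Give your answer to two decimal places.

At the listener: L_A = 101.5 − 20·log₁₀(7.0) = 84.598 dB; L_B = 85.2 − 20·log₁₀(9.1) = 66.019 dB.
Combined: 10·log₁₀(10^(84.598/10)+10^(66.019/10)) = 84.66 dB SPL.

84.66 dB SPL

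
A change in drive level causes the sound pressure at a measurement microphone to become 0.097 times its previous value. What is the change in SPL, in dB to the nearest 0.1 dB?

-20.3 dB

Sound pressure is an amplitude quantity: ΔL = 20·log₁₀(p₂/p₁).
20·log₁₀(0.097) = -20.3 dB.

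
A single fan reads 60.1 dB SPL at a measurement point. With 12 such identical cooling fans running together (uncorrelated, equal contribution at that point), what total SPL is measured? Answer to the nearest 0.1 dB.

70.9 dB SPL

12 equal incoherent sources raise the level by 10·log₁₀(12) = 10.79 dB.
L_total = 60.1 + 10.79 = 70.9 dB SPL.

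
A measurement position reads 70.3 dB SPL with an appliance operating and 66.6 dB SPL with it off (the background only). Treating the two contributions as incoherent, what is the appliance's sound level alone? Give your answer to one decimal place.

Remove the background by subtracting linear intensities:
L_src = 10·log₁₀(10^(70.3/10) − 10^(66.6/10)) = 10·log₁₀(6144000) = 67.9 dB SPL.

67.9 dB SPL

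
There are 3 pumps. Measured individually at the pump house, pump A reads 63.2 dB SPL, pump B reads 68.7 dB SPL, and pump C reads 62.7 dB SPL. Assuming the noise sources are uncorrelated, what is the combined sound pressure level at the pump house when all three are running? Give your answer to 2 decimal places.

70.56 dB SPL

Incoherent sources sum as intensities:
L_total = 10·log₁₀(10^(63.2/10) + 10^(68.7/10) + 10^(62.7/10)) = 10·log₁₀(11360000) = 70.56 dB SPL.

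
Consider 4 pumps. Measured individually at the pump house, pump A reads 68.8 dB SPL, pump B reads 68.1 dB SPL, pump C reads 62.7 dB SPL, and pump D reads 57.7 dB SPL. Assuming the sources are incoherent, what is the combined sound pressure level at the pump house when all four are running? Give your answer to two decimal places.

Add the sources as powers (linear), then convert back to dB:
L_total = 10·log₁₀(10^(68.8/10) + 10^(68.1/10) + 10^(62.7/10) + 10^(57.7/10)) = 10·log₁₀(16490000) = 72.17 dB SPL.

72.17 dB SPL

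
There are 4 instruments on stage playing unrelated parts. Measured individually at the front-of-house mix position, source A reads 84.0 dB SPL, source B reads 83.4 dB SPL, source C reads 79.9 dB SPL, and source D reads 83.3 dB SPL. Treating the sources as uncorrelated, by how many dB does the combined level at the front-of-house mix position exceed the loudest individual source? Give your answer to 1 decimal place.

Uncorrelated sources add in intensity (power), not in dB.
L_total = 10·log₁₀(10^(84.0/10) + 10^(83.4/10) + 10^(79.9/10) + 10^(83.3/10)) = 88.93 dB SPL.
Excess over the loudest (84.0 dB): 88.93 − 84.0 = 4.9 dB.

4.9 dB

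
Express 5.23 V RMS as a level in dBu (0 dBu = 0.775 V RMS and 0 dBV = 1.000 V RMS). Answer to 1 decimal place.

+16.6 dBu

dBu = 20·log₁₀(V / 0.775 V).
20·log₁₀(5.23/0.775) = +16.6 dBu.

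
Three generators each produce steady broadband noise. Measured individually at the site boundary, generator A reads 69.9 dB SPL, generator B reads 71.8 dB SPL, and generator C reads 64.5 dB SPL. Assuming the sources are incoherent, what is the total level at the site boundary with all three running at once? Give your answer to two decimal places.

Incoherent sources sum as intensities:
L_total = 10·log₁₀(10^(69.9/10) + 10^(71.8/10) + 10^(64.5/10)) = 10·log₁₀(27730000) = 74.43 dB SPL.

74.43 dB SPL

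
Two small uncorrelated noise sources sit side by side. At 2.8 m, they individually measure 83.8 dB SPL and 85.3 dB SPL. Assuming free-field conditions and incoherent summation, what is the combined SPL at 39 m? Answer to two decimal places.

64.75 dB SPL

Combined at 2.8 m: 10·log₁₀(10^(83.8/10)+10^(85.3/10)) = 87.625 dB SPL.
Then apply −20·log₁₀(39/2.8) = -22.878 dB → 64.75 dB SPL.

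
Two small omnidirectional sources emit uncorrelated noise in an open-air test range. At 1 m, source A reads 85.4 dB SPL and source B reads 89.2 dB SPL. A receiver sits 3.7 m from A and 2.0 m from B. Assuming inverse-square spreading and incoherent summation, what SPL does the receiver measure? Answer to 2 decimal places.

At the listener: L_A = 85.4 − 20·log₁₀(3.7) = 74.036 dB; L_B = 89.2 − 20·log₁₀(2.0) = 83.179 dB.
Combined: 10·log₁₀(10^(74.036/10)+10^(83.179/10)) = 83.68 dB SPL.

83.68 dB SPL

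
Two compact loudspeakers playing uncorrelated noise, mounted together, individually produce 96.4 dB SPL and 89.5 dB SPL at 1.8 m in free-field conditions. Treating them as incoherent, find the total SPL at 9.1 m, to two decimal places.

Combined at 1.8 m: 10·log₁₀(10^(96.4/10)+10^(89.5/10)) = 97.207 dB SPL.
Then apply −20·log₁₀(9.1/1.8) = -14.075 dB → 83.13 dB SPL.

83.13 dB SPL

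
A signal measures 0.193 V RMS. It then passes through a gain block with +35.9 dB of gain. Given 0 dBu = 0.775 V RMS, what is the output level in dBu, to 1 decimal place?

+23.8 dBu

Input level: 20·log₁₀(0.193/0.775) = -12.07 dBu.
Output: -12.07 + 35.9 = +23.8 dBu.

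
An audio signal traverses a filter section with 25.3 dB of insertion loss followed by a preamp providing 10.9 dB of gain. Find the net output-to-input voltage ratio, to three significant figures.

0.191

Net gain = (−25.3) + 10.9 = -14.4 dB.
Voltage ratio = 10^(-14.4/20) = 0.191.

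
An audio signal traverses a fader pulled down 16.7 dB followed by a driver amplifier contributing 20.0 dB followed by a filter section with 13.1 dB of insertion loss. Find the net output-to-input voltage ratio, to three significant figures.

0.324

Net gain = (−16.7) + 20.0 + (−13.1) = -9.8 dB.
Voltage ratio = 10^(-9.8/20) = 0.324.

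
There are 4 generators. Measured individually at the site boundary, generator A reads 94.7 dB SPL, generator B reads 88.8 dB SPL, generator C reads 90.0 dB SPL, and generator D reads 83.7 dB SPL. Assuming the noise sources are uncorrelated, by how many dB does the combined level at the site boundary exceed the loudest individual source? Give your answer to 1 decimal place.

2.2 dB

Incoherent sources sum as intensities:
L_total = 10·log₁₀(10^(94.7/10) + 10^(88.8/10) + 10^(90.0/10) + 10^(83.7/10)) = 96.94 dB SPL.
Excess over the loudest (94.7 dB): 96.94 − 94.7 = 2.2 dB.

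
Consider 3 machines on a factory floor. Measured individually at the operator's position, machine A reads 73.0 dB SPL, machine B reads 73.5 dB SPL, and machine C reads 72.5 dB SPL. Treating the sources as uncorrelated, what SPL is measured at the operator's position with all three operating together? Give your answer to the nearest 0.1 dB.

Uncorrelated sources add in intensity (power), not in dB.
L_total = 10·log₁₀(10^(73.0/10) + 10^(73.5/10) + 10^(72.5/10)) = 10·log₁₀(60120000) = 77.8 dB SPL.

77.8 dB SPL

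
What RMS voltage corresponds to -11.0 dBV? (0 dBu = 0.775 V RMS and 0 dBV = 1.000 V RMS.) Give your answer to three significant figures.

0.282 V

V = 1.000 V × 10^(-11.0/20).
= 1.000 × 0.2818 = 0.282 V.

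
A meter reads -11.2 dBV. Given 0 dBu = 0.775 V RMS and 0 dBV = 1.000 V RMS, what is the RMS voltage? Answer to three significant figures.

0.275 V

V = 1.000 V × 10^(-11.2/20).
= 1.000 × 0.2754 = 0.275 V.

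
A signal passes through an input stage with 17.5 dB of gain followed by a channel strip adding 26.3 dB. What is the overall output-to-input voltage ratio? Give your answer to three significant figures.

Net gain = 17.5 + 26.3 = 43.8 dB.
Voltage ratio = 10^(43.8/20) = 155.

155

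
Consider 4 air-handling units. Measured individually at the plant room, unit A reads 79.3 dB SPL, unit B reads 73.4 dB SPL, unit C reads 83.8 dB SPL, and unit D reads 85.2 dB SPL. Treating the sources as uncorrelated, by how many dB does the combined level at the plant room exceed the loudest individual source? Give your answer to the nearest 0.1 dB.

Add the sources as powers (linear), then convert back to dB:
L_total = 10·log₁₀(10^(79.3/10) + 10^(73.4/10) + 10^(83.8/10) + 10^(85.2/10)) = 88.31 dB SPL.
Excess over the loudest (85.2 dB): 88.31 − 85.2 = 3.1 dB.

3.1 dB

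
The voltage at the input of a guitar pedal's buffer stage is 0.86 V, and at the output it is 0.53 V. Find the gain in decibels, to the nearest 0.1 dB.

Voltage is an amplitude quantity, so gain = 20·log₁₀(V_out/V_in).
20·log₁₀(0.53/0.86) = 20·log₁₀(0.6163) = -4.2 dB.

-4.2 dB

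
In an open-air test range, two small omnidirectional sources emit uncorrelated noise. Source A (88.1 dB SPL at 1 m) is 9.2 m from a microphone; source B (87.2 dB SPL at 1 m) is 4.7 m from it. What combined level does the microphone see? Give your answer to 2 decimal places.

At the listener: L_A = 88.1 − 20·log₁₀(9.2) = 68.824 dB; L_B = 87.2 − 20·log₁₀(4.7) = 73.758 dB.
Combined: 10·log₁₀(10^(68.824/10)+10^(73.758/10)) = 74.97 dB SPL.

74.97 dB SPL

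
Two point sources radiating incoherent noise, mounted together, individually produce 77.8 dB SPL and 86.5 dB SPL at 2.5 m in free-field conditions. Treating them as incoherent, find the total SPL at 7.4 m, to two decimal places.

Combined at 2.5 m: 10·log₁₀(10^(77.8/10)+10^(86.5/10)) = 87.050 dB SPL.
Then apply −20·log₁₀(7.4/2.5) = -9.426 dB → 77.62 dB SPL.

77.62 dB SPL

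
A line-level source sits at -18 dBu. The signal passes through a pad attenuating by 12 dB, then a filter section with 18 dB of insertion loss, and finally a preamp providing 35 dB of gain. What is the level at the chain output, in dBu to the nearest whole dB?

-13 dBu

Cascaded gains and losses add directly in dB.
-18 − 12 − 18 + 35 = -13 dBu.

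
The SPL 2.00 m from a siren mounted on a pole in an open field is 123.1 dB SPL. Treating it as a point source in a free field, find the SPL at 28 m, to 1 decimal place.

100.2 dB SPL

Inverse-square spreading gives ΔL = −20·log₁₀(d₂/d₁).
ΔL = −20·log₁₀(28/2.00) = -22.92 dB, so L₂ = 123.1 + (-22.92) = 100.2 dB SPL.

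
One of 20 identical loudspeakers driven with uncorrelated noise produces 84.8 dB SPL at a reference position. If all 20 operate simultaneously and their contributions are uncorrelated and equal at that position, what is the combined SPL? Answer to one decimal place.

97.8 dB SPL

20 equal incoherent sources raise the level by 10·log₁₀(20) = 13.01 dB.
L_total = 84.8 + 13.01 = 97.8 dB SPL.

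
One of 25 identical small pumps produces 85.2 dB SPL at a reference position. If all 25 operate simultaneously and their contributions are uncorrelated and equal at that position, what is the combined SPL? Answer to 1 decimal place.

25 equal incoherent sources raise the level by 10·log₁₀(25) = 13.98 dB.
L_total = 85.2 + 13.98 = 99.2 dB SPL.

99.2 dB SPL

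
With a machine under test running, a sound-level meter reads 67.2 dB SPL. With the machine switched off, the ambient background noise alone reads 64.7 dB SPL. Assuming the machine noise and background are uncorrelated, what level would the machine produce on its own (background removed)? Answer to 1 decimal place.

Background correction is a power subtraction:
L_src = 10·log₁₀(10^(67.2/10) − 10^(64.7/10)) = 10·log₁₀(2297000) = 63.6 dB SPL.

63.6 dB SPL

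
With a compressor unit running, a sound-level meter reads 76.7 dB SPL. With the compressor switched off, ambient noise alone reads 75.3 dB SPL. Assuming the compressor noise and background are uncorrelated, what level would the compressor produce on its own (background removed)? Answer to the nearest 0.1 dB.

Background correction is a power subtraction:
L_src = 10·log₁₀(10^(76.7/10) − 10^(75.3/10)) = 10·log₁₀(12890000) = 71.1 dB SPL.

71.1 dB SPL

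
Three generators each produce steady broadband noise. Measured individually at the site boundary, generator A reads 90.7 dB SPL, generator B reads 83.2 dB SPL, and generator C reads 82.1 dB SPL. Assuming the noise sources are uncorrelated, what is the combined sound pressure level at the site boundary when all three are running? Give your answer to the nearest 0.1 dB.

91.9 dB SPL

Add the sources as powers (linear), then convert back to dB:
L_total = 10·log₁₀(10^(90.7/10) + 10^(83.2/10) + 10^(82.1/10)) = 10·log₁₀(1546000000) = 91.9 dB SPL.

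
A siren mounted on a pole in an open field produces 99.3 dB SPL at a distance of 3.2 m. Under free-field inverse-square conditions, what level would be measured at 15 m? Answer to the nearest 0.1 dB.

85.9 dB SPL

For a point source in a free field, ΔL = −20·log₁₀(d₂/d₁).
ΔL = −20·log₁₀(15/3.2) = -13.42 dB, so L₂ = 99.3 + (-13.42) = 85.9 dB SPL.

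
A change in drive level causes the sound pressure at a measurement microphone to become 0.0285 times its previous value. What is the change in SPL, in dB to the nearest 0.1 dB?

SPL change from a pressure ratio uses the 20·log₁₀ form:
20·log₁₀(0.0285) = -30.9 dB.

-30.9 dB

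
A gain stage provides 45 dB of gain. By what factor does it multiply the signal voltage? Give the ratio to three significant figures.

178

Voltage ratio = 10^(dB/20).
10^(45/20) = 10^(2.250) = 178.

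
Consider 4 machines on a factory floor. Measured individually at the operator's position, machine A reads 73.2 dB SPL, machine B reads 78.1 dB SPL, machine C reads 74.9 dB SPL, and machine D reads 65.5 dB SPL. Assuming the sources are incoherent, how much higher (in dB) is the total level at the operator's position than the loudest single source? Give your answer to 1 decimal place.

Add the sources as powers (linear), then convert back to dB:
L_total = 10·log₁₀(10^(73.2/10) + 10^(78.1/10) + 10^(74.9/10) + 10^(65.5/10)) = 80.79 dB SPL.
Excess over the loudest (78.1 dB): 80.79 − 78.1 = 2.7 dB.

2.7 dB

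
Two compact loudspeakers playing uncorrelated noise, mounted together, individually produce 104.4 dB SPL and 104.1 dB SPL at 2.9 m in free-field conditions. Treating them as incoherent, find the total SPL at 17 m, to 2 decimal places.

91.90 dB SPL

Combined at 2.9 m: 10·log₁₀(10^(104.4/10)+10^(104.1/10)) = 107.263 dB SPL.
Then apply −20·log₁₀(17/2.9) = -15.361 dB → 91.90 dB SPL.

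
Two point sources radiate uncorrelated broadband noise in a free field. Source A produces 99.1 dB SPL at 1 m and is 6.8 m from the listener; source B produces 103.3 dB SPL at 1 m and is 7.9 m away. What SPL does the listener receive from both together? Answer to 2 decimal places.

87.15 dB SPL

At the listener: L_A = 99.1 − 20·log₁₀(6.8) = 82.450 dB; L_B = 103.3 − 20·log₁₀(7.9) = 85.347 dB.
Combined: 10·log₁₀(10^(82.450/10)+10^(85.347/10)) = 87.15 dB SPL.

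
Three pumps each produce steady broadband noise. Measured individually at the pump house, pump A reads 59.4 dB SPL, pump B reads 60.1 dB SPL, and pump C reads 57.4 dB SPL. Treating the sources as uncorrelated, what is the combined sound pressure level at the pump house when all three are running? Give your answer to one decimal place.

Incoherent sources sum as intensities:
L_total = 10·log₁₀(10^(59.4/10) + 10^(60.1/10) + 10^(57.4/10)) = 10·log₁₀(2444000) = 63.9 dB SPL.

63.9 dB SPL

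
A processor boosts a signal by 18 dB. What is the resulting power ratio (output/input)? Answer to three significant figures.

63.1

Power ratio = 10^(dB/10).
10^(18/10) = 10^(1.800) = 63.1.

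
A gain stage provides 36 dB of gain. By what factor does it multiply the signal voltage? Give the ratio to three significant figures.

63.1

Voltage ratio = 10^(dB/20).
10^(36/20) = 10^(1.800) = 63.1.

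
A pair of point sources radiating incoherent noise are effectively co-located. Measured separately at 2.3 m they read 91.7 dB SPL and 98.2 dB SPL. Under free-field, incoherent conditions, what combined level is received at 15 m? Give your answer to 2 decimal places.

Combined at 2.3 m: 10·log₁₀(10^(91.7/10)+10^(98.2/10)) = 99.077 dB SPL.
Then apply −20·log₁₀(15/2.3) = -16.287 dB → 82.79 dB SPL.

82.79 dB SPL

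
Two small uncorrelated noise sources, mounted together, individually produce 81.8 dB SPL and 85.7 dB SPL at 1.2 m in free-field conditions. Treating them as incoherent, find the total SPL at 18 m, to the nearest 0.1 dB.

Combined at 1.2 m: 10·log₁₀(10^(81.8/10)+10^(85.7/10)) = 87.18 dB SPL.
Then apply −20·log₁₀(18/1.2) = -23.52 dB → 63.7 dB SPL.

63.7 dB SPL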